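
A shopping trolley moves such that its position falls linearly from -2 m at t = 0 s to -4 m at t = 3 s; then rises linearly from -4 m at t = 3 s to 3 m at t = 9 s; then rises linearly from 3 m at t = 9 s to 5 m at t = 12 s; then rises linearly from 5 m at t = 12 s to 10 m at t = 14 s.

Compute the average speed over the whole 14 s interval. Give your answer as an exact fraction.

Average speed = (total path length)/(elapsed time); on a piecewise-linear x-t graph the path length is Σ|Δx|.
0–3 s: |Δx| = |-4 − -2| = 2 m
3–9 s: |Δx| = |3 − -4| = 7 m
9–12 s: |Δx| = |5 − 3| = 2 m
12–14 s: |Δx| = |10 − 5| = 5 m
Total path = 16 m; average speed = 16/14 = 8/7 m/s.

8/7 m/s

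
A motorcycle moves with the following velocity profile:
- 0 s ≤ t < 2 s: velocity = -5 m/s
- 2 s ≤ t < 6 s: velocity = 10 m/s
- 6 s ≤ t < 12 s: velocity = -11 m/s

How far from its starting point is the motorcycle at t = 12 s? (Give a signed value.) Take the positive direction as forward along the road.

Net displacement equals the area under the velocity-time graph (areas below the axis count negative).
0–2 s: -5 × 2 = -10 m
2–6 s: 10 × 4 = 40 m
6–12 s: -11 × 6 = -66 m
Net displacement = -36 m

-36 m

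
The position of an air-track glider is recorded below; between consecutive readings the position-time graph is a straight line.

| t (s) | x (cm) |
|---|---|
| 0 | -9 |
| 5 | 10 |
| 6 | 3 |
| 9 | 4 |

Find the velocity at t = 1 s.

Velocity is the slope of the x-t graph on 0–5 s: (10 − -9)/(5 − 0) = 3.8 cm/s.

3.8 cm/s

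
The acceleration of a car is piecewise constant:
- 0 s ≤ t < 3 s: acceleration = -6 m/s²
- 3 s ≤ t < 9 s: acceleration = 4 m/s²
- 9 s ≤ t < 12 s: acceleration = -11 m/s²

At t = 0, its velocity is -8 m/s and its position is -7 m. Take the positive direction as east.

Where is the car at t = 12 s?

-197.5 m

On each constant-a segment, Δv = aΔt and Δx = v₀Δt + ½aΔt²; chain segment to segment.
0–3 s: v starts -8 m/s; Δx = -8·3 + ½·-6·3² = -51 m; v ends -26 m/s.
3–9 s: v starts -26 m/s; Δx = -26·6 + ½·4·6² = -84 m; v ends -2 m/s.
9–12 s: v starts -2 m/s; Δx = -2·3 + ½·-11·3² = -55.5 m; v ends -35 m/s.
x(12) = -7 + Σ Δx = -197.5 m.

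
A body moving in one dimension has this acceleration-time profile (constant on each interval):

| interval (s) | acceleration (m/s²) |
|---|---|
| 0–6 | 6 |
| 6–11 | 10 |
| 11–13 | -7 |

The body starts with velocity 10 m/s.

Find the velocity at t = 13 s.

82 m/s

Δv equals the area under the a-t graph; then v = v₀ + Δv.
0–6 s: 6 × 6 = 36 m/s
6–11 s: 10 × 5 = 50 m/s
11–13 s: -7 × 2 = -14 m/s
Δv = 72 m/s, so v(13) = 10 + (72) = 82 m/s.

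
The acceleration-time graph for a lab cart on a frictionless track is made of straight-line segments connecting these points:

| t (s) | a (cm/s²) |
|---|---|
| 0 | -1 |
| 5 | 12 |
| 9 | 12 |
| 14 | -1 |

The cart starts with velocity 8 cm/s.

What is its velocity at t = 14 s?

Δv equals the area under the a-t graph; then v = v₀ + Δv.
0–5 s: ½(-1 + 12)(5) = 27.5 cm/s
5–9 s: 12 × 4 = 48 cm/s
9–14 s: ½(12 + -1)(5) = 27.5 cm/s
Δv = 103 cm/s, so v(14) = 8 + (103) = 111 cm/s.

111 cm/s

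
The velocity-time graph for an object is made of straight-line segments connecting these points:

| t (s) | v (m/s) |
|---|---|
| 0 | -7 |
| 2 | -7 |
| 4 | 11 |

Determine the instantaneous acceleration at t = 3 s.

Acceleration is the slope of the v-t graph on 2–4 s: (11 − -7)/(4 − 2) = 9 m/s².

9 m/s²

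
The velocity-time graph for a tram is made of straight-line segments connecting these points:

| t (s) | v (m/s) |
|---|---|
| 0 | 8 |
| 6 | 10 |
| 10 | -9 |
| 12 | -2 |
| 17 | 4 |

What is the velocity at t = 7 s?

5.25 m/s

On 6–10 s the graph is linear from 10 to -9 m/s: v(7) = 10 + (-9 − 10)·(7 − 6)/(10 − 6) = 5.25 m/s.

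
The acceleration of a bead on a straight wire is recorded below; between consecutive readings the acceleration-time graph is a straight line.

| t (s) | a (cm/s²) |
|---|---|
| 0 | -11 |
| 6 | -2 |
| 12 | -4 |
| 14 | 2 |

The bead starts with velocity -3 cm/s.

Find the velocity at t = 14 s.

Δv equals the area under the a-t graph; then v = v₀ + Δv.
0–6 s: ½(-11 + -2)(6) = -39 cm/s
6–12 s: ½(-2 + -4)(6) = -18 cm/s
12–14 s: ½(-4 + 2)(2) = -2 cm/s
Δv = -59 cm/s, so v(14) = -3 + (-59) = -62 cm/s.

-62 cm/s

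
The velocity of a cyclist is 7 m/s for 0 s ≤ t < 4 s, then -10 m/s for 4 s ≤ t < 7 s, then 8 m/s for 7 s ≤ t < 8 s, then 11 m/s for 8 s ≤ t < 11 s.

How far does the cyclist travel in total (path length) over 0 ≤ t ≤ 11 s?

Total distance travelled is ∫|v| dt — sum the magnitudes of each area piece.
0–4 s: |7| × 4 = 28 m
4–7 s: |-10| × 3 = 30 m
7–8 s: |8| × 1 = 8 m
8–11 s: |11| × 3 = 33 m
Total distance = 99 m

99 m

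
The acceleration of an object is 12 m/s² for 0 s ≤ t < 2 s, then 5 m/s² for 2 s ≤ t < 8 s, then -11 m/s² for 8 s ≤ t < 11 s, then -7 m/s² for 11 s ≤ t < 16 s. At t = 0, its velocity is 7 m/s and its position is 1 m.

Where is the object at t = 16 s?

501 m

On each constant-a segment, Δv = aΔt and Δx = v₀Δt + ½aΔt²; chain segment to segment.
0–2 s: v starts 7 m/s; Δx = 7·2 + ½·12·2² = 38 m; v ends 31 m/s.
2–8 s: v starts 31 m/s; Δx = 31·6 + ½·5·6² = 276 m; v ends 61 m/s.
8–11 s: v starts 61 m/s; Δx = 61·3 + ½·-11·3² = 133.5 m; v ends 28 m/s.
11–16 s: v starts 28 m/s; Δx = 28·5 + ½·-7·5² = 52.5 m; v ends -7 m/s.
x(16) = 1 + Σ Δx = 501 m.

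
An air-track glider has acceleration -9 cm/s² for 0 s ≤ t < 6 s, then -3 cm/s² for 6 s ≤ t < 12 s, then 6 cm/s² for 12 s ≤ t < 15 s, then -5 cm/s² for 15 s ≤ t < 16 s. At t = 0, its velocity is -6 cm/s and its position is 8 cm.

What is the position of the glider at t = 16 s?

On each constant-a segment, Δv = aΔt and Δx = v₀Δt + ½aΔt²; chain segment to segment.
0–6 s: v starts -6 cm/s; Δx = -6·6 + ½·-9·6² = -198 cm; v ends -60 cm/s.
6–12 s: v starts -60 cm/s; Δx = -60·6 + ½·-3·6² = -414 cm; v ends -78 cm/s.
12–15 s: v starts -78 cm/s; Δx = -78·3 + ½·6·3² = -207 cm; v ends -60 cm/s.
15–16 s: v starts -60 cm/s; Δx = -60·1 + ½·-5·1² = -62.5 cm; v ends -65 cm/s.
x(16) = 8 + Σ Δx = -873.5 cm.

-873.5 cm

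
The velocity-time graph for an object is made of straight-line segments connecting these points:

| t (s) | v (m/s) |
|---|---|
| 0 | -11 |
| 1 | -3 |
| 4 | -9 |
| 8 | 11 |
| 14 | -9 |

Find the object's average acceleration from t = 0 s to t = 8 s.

2.75 m/s²

Average acceleration = Δv/Δt = (11 − -11)/(8 − 0) = 2.75 m/s².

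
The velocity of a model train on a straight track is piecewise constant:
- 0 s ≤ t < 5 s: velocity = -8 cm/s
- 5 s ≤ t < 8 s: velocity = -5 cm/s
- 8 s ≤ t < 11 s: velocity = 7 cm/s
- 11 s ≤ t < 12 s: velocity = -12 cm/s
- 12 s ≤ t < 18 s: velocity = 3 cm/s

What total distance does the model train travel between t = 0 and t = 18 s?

106 cm

Total distance travelled is ∫|v| dt — sum the magnitudes of each area piece.
0–5 s: |-8| × 5 = 40 cm
5–8 s: |-5| × 3 = 15 cm
8–11 s: |7| × 3 = 21 cm
11–12 s: |-12| × 1 = 12 cm
12–18 s: |3| × 6 = 18 cm
Total distance = 106 cm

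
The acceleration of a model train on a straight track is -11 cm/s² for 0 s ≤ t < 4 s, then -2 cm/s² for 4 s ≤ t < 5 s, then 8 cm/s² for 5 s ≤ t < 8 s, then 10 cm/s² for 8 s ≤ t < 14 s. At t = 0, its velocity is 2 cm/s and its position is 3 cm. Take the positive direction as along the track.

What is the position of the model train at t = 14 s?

-156 cm

On each constant-a segment, Δv = aΔt and Δx = v₀Δt + ½aΔt²; chain segment to segment.
0–4 s: v starts 2 cm/s; Δx = 2·4 + ½·-11·4² = -80 cm; v ends -42 cm/s.
4–5 s: v starts -42 cm/s; Δx = -42·1 + ½·-2·1² = -43 cm; v ends -44 cm/s.
5–8 s: v starts -44 cm/s; Δx = -44·3 + ½·8·3² = -96 cm; v ends -20 cm/s.
8–14 s: v starts -20 cm/s; Δx = -20·6 + ½·10·6² = 60 cm; v ends 40 cm/s.
x(14) = 3 + Σ Δx = -156 cm.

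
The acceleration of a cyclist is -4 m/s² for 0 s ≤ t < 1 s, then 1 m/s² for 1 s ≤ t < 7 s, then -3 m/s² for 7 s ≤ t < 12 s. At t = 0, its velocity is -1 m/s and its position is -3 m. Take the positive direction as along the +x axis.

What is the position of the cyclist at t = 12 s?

-50.5 m

On each constant-a segment, Δv = aΔt and Δx = v₀Δt + ½aΔt²; chain segment to segment.
0–1 s: v starts -1 m/s; Δx = -1·1 + ½·-4·1² = -3 m; v ends -5 m/s.
1–7 s: v starts -5 m/s; Δx = -5·6 + ½·1·6² = -12 m; v ends 1 m/s.
7–12 s: v starts 1 m/s; Δx = 1·5 + ½·-3·5² = -32.5 m; v ends -14 m/s.
x(12) = -3 + Σ Δx = -50.5 m.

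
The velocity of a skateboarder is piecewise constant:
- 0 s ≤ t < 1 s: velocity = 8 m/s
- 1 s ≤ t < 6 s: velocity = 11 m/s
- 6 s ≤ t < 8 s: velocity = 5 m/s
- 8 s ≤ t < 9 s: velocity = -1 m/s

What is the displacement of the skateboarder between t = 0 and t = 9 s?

72 m

Net displacement equals the area under the velocity-time graph (areas below the axis count negative).
0–1 s: 8 × 1 = 8 m
1–6 s: 11 × 5 = 55 m
6–8 s: 5 × 2 = 10 m
8–9 s: -1 × 1 = -1 m
Net displacement = 72 m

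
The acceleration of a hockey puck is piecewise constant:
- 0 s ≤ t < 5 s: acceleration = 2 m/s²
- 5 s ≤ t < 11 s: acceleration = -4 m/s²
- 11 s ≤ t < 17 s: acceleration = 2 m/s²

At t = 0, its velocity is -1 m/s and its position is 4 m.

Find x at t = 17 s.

On each constant-a segment, Δv = aΔt and Δx = v₀Δt + ½aΔt²; chain segment to segment.
0–5 s: v starts -1 m/s; Δx = -1·5 + ½·2·5² = 20 m; v ends 9 m/s.
5–11 s: v starts 9 m/s; Δx = 9·6 + ½·-4·6² = -18 m; v ends -15 m/s.
11–17 s: v starts -15 m/s; Δx = -15·6 + ½·2·6² = -54 m; v ends -3 m/s.
x(17) = 4 + Σ Δx = -48 m.

-48 m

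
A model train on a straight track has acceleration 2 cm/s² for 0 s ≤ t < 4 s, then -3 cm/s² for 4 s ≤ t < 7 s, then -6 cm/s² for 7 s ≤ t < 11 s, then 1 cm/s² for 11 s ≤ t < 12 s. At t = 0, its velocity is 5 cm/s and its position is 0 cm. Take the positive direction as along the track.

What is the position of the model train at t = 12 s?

On each constant-a segment, Δv = aΔt and Δx = v₀Δt + ½aΔt²; chain segment to segment.
0–4 s: v starts 5 cm/s; Δx = 5·4 + ½·2·4² = 36 cm; v ends 13 cm/s.
4–7 s: v starts 13 cm/s; Δx = 13·3 + ½·-3·3² = 25.5 cm; v ends 4 cm/s.
7–11 s: v starts 4 cm/s; Δx = 4·4 + ½·-6·4² = -32 cm; v ends -20 cm/s.
11–12 s: v starts -20 cm/s; Δx = -20·1 + ½·1·1² = -19.5 cm; v ends -19 cm/s.
x(12) = 0 + Σ Δx = 10 cm.

10 cm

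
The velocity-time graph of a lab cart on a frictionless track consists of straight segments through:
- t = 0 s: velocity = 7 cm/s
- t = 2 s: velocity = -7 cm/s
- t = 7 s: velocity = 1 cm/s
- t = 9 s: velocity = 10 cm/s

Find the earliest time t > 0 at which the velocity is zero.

v changes sign on 0–2 s (from 7 to -7); the graph is linear there, so v = 0 at t = 0 + (-7)·(2 − 0)/(-7 − 7) = 1 s.

t = 1 s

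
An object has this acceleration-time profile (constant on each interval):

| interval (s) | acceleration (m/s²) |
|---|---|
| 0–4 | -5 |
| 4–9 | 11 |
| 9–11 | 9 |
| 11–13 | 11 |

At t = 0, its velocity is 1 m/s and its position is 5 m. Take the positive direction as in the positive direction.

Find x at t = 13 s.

231.5 m

On each constant-a segment, Δv = aΔt and Δx = v₀Δt + ½aΔt²; chain segment to segment.
0–4 s: v starts 1 m/s; Δx = 1·4 + ½·-5·4² = -36 m; v ends -19 m/s.
4–9 s: v starts -19 m/s; Δx = -19·5 + ½·11·5² = 42.5 m; v ends 36 m/s.
9–11 s: v starts 36 m/s; Δx = 36·2 + ½·9·2² = 90 m; v ends 54 m/s.
11–13 s: v starts 54 m/s; Δx = 54·2 + ½·11·2² = 130 m; v ends 76 m/s.
x(13) = 5 + Σ Δx = 231.5 m.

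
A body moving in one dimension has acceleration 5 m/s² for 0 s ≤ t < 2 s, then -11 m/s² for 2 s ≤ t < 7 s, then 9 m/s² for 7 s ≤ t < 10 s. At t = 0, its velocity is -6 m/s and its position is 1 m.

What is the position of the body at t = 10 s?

-231 m

On each constant-a segment, Δv = aΔt and Δx = v₀Δt + ½aΔt²; chain segment to segment.
0–2 s: v starts -6 m/s; Δx = -6·2 + ½·5·2² = -2 m; v ends 4 m/s.
2–7 s: v starts 4 m/s; Δx = 4·5 + ½·-11·5² = -117.5 m; v ends -51 m/s.
7–10 s: v starts -51 m/s; Δx = -51·3 + ½·9·3² = -112.5 m; v ends -24 m/s.
x(10) = 1 + Σ Δx = -231 m.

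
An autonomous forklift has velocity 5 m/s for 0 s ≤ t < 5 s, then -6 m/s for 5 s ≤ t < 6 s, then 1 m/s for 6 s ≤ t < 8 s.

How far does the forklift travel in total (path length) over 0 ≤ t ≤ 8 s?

Total distance travelled is ∫|v| dt — sum the magnitudes of each area piece.
0–5 s: |5| × 5 = 25 m
5–6 s: |-6| × 1 = 6 m
6–8 s: |1| × 2 = 2 m
Total distance = 33 m

33 m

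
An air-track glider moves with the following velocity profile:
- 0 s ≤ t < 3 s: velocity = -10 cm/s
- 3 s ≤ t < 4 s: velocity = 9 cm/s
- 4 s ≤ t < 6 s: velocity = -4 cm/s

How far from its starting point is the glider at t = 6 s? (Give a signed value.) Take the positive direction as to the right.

Displacement is the signed area under the v-t curve.
0–3 s: -10 × 3 = -30 cm
3–4 s: 9 × 1 = 9 cm
4–6 s: -4 × 2 = -8 cm
Net displacement = -29 cm

-29 cm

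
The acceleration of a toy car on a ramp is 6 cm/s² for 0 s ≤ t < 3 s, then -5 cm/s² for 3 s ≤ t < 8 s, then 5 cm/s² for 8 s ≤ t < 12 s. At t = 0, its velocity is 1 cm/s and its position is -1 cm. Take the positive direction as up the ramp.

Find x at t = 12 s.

On each constant-a segment, Δv = aΔt and Δx = v₀Δt + ½aΔt²; chain segment to segment.
0–3 s: v starts 1 cm/s; Δx = 1·3 + ½·6·3² = 30 cm; v ends 19 cm/s.
3–8 s: v starts 19 cm/s; Δx = 19·5 + ½·-5·5² = 32.5 cm; v ends -6 cm/s.
8–12 s: v starts -6 cm/s; Δx = -6·4 + ½·5·4² = 16 cm; v ends 14 cm/s.
x(12) = -1 + Σ Δx = 77.5 cm.

77.5 cm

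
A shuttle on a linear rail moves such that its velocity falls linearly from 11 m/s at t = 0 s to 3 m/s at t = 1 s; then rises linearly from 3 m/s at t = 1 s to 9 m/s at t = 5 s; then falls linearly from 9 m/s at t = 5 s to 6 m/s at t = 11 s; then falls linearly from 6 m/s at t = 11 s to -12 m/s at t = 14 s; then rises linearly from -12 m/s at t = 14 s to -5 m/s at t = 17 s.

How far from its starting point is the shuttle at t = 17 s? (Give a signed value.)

Displacement is the signed area under the v-t curve.
0–1 s: ½(11 + 3)(1) = 7 m
1–5 s: ½(3 + 9)(4) = 24 m
5–11 s: ½(9 + 6)(6) = 45 m
11–14 s: ½(6 + -12)(3) = -9 m
14–17 s: ½(-12 + -5)(3) = -25.5 m
Net displacement = 41.5 m

41.5 m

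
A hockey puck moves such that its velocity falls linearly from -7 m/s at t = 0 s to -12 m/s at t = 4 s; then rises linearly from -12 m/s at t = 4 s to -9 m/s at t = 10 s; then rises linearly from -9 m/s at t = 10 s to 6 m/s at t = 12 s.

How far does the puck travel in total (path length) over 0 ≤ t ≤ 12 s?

Total distance travelled is ∫|v| dt — sum the magnitudes of each area piece.
0–4 s: |½(-7 + -12)(4)| = 38 m
4–10 s: |½(-12 + -9)(6)| = 63 m
10–12 s: v = 0 at t = 11.2 s; triangle areas 5.4 + 2.4 = 7.8 m
Total distance = 108.8 m

108.8 m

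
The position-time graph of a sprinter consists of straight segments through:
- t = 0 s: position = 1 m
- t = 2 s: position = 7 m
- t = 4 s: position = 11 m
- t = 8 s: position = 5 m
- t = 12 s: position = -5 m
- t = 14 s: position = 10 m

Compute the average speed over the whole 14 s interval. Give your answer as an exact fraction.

41/14 m/s

Average speed = (total path length)/(elapsed time); on a piecewise-linear x-t graph the path length is Σ|Δx|.
0–2 s: |Δx| = |7 − 1| = 6 m
2–4 s: |Δx| = |11 − 7| = 4 m
4–8 s: |Δx| = |5 − 11| = 6 m
8–12 s: |Δx| = |-5 − 5| = 10 m
12–14 s: |Δx| = |10 − -5| = 15 m
Total path = 41 m; average speed = 41/14 = 41/14 m/s.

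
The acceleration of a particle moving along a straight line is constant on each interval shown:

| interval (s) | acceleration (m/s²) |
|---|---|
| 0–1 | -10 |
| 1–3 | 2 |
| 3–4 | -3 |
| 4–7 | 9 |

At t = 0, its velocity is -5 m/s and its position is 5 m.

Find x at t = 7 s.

-45 m

On each constant-a segment, Δv = aΔt and Δx = v₀Δt + ½aΔt²; chain segment to segment.
0–1 s: v starts -5 m/s; Δx = -5·1 + ½·-10·1² = -10 m; v ends -15 m/s.
1–3 s: v starts -15 m/s; Δx = -15·2 + ½·2·2² = -26 m; v ends -11 m/s.
3–4 s: v starts -11 m/s; Δx = -11·1 + ½·-3·1² = -12.5 m; v ends -14 m/s.
4–7 s: v starts -14 m/s; Δx = -14·3 + ½·9·3² = -1.5 m; v ends 13 m/s.
x(7) = 5 + Σ Δx = -45 m.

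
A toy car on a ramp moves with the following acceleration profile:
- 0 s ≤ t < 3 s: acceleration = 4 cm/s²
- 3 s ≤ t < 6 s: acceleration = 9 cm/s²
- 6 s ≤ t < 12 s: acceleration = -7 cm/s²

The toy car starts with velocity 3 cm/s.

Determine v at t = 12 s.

Δv equals the area under the a-t graph; then v = v₀ + Δv.
0–3 s: 4 × 3 = 12 cm/s
3–6 s: 9 × 3 = 27 cm/s
6–12 s: -7 × 6 = -42 cm/s
Δv = -3 cm/s, so v(12) = 3 + (-3) = 0 cm/s.

0 cm/s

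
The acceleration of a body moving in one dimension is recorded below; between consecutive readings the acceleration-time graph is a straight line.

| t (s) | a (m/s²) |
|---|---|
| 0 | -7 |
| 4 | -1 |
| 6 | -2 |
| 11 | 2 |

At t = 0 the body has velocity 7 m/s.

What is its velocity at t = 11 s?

Δv equals the area under the a-t graph; then v = v₀ + Δv.
0–4 s: ½(-7 + -1)(4) = -16 m/s
4–6 s: ½(-1 + -2)(2) = -3 m/s
6–11 s: ½(-2 + 2)(5) = 0 m/s
Δv = -19 m/s, so v(11) = 7 + (-19) = -12 m/s.

-12 m/s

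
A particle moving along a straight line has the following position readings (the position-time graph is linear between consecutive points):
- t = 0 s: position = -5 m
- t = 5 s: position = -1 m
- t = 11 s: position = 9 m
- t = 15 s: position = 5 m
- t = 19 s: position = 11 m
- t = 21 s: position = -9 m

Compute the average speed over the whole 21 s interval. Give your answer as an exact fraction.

44/21 m/s

Average speed = (total path length)/(elapsed time); on a piecewise-linear x-t graph the path length is Σ|Δx|.
0–5 s: |Δx| = |-1 − -5| = 4 m
5–11 s: |Δx| = |9 − -1| = 10 m
11–15 s: |Δx| = |5 − 9| = 4 m
15–19 s: |Δx| = |11 − 5| = 6 m
19–21 s: |Δx| = |-9 − 11| = 20 m
Total path = 44 m; average speed = 44/21 = 44/21 m/s.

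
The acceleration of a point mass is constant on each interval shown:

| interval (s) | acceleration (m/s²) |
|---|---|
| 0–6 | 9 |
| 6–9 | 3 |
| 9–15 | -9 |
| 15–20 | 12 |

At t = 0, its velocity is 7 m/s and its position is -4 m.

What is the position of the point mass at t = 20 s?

On each constant-a segment, Δv = aΔt and Δx = v₀Δt + ½aΔt²; chain segment to segment.
0–6 s: v starts 7 m/s; Δx = 7·6 + ½·9·6² = 204 m; v ends 61 m/s.
6–9 s: v starts 61 m/s; Δx = 61·3 + ½·3·3² = 196.5 m; v ends 70 m/s.
9–15 s: v starts 70 m/s; Δx = 70·6 + ½·-9·6² = 258 m; v ends 16 m/s.
15–20 s: v starts 16 m/s; Δx = 16·5 + ½·12·5² = 230 m; v ends 76 m/s.
x(20) = -4 + Σ Δx = 884.5 m.

884.5 m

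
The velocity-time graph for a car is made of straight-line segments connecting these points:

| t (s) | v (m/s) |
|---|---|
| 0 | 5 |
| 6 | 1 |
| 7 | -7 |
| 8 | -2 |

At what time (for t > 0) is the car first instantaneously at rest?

v changes sign on 6–7 s (from 1 to -7); the graph is linear there, so v = 0 at t = 6 + (-1)·(7 − 6)/(-7 − 1) = 6.125 s.

t = 6.125 s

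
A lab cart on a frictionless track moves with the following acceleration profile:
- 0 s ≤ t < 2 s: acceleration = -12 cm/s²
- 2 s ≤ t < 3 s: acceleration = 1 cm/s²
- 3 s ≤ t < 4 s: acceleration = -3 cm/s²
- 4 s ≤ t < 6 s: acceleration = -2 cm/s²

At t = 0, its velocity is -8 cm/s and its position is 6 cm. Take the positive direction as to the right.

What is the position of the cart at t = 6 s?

On each constant-a segment, Δv = aΔt and Δx = v₀Δt + ½aΔt²; chain segment to segment.
0–2 s: v starts -8 cm/s; Δx = -8·2 + ½·-12·2² = -40 cm; v ends -32 cm/s.
2–3 s: v starts -32 cm/s; Δx = -32·1 + ½·1·1² = -31.5 cm; v ends -31 cm/s.
3–4 s: v starts -31 cm/s; Δx = -31·1 + ½·-3·1² = -32.5 cm; v ends -34 cm/s.
4–6 s: v starts -34 cm/s; Δx = -34·2 + ½·-2·2² = -72 cm; v ends -38 cm/s.
x(6) = 6 + Σ Δx = -170 cm.

-170 cm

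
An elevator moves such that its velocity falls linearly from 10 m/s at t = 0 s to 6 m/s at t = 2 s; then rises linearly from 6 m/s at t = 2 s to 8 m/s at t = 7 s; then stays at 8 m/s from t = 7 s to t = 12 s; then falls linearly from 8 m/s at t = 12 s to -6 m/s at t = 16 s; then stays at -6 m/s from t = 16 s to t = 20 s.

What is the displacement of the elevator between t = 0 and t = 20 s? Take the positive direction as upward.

Displacement is the signed area under the v-t curve.
0–2 s: ½(10 + 6)(2) = 16 m
2–7 s: ½(6 + 8)(5) = 35 m
7–12 s: 8 × 5 = 40 m
12–16 s: ½(8 + -6)(4) = 4 m
16–20 s: -6 × 4 = -24 m
Net displacement = 71 m

71 m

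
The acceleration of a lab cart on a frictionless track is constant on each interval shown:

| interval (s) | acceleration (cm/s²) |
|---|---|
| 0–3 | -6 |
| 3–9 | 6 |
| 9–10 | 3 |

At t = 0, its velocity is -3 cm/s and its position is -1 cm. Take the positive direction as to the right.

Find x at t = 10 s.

-38.5 cm

On each constant-a segment, Δv = aΔt and Δx = v₀Δt + ½aΔt²; chain segment to segment.
0–3 s: v starts -3 cm/s; Δx = -3·3 + ½·-6·3² = -36 cm; v ends -21 cm/s.
3–9 s: v starts -21 cm/s; Δx = -21·6 + ½·6·6² = -18 cm; v ends 15 cm/s.
9–10 s: v starts 15 cm/s; Δx = 15·1 + ½·3·1² = 16.5 cm; v ends 18 cm/s.
x(10) = -1 + Σ Δx = -38.5 cm.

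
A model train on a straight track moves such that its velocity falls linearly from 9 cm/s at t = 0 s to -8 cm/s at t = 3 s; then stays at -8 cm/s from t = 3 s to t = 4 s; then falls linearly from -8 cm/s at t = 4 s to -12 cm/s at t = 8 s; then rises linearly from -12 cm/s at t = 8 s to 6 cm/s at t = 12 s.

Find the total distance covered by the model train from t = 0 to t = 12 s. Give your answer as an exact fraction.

Distance (not displacement) is the total path length: add the absolute areas under v-t.
0–3 s: v = 0 at t = 27/17 s; triangle areas 243/34 + 96/17 = 435/34 cm
3–4 s: |-8| × 1 = 8 cm
4–8 s: |½(-8 + -12)(4)| = 40 cm
8–12 s: v = 0 at t = 32/3 s; triangle areas 16 + 4 = 20 cm
Total distance = 2747/34 cm

2747/34 cm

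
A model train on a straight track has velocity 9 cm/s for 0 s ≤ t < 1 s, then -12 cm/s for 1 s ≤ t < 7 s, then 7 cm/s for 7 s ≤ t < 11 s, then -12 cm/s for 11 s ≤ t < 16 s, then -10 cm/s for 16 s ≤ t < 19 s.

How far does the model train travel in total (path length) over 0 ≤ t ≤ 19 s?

199 cm

Total distance travelled is ∫|v| dt — sum the magnitudes of each area piece.
0–1 s: |9| × 1 = 9 cm
1–7 s: |-12| × 6 = 72 cm
7–11 s: |7| × 4 = 28 cm
11–16 s: |-12| × 5 = 60 cm
16–19 s: |-10| × 3 = 30 cm
Total distance = 199 cm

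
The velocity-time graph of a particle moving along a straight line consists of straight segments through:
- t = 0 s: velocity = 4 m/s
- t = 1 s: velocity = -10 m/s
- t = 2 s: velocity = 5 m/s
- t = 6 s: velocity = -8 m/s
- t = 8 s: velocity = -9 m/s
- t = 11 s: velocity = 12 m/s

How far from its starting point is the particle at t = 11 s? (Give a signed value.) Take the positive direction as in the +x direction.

-24 m

Net displacement equals the area under the velocity-time graph (areas below the axis count negative).
0–1 s: ½(4 + -10)(1) = -3 m
1–2 s: ½(-10 + 5)(1) = -2.5 m
2–6 s: ½(5 + -8)(4) = -6 m
6–8 s: ½(-8 + -9)(2) = -17 m
8–11 s: ½(-9 + 12)(3) = 4.5 m
Net displacement = -24 m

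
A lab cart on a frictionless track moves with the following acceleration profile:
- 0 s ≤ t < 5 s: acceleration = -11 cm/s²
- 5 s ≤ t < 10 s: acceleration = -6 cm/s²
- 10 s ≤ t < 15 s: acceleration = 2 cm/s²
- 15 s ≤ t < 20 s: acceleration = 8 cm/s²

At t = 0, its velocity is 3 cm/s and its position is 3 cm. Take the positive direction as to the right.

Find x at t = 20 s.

On each constant-a segment, Δv = aΔt and Δx = v₀Δt + ½aΔt²; chain segment to segment.
0–5 s: v starts 3 cm/s; Δx = 3·5 + ½·-11·5² = -122.5 cm; v ends -52 cm/s.
5–10 s: v starts -52 cm/s; Δx = -52·5 + ½·-6·5² = -335 cm; v ends -82 cm/s.
10–15 s: v starts -82 cm/s; Δx = -82·5 + ½·2·5² = -385 cm; v ends -72 cm/s.
15–20 s: v starts -72 cm/s; Δx = -72·5 + ½·8·5² = -260 cm; v ends -32 cm/s.
x(20) = 3 + Σ Δx = -1099.5 cm.

-1099.5 cm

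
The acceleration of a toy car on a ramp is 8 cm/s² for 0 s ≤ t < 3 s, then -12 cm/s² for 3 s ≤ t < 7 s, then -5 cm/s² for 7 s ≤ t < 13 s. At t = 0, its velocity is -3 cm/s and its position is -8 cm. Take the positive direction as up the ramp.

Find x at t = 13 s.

On each constant-a segment, Δv = aΔt and Δx = v₀Δt + ½aΔt²; chain segment to segment.
0–3 s: v starts -3 cm/s; Δx = -3·3 + ½·8·3² = 27 cm; v ends 21 cm/s.
3–7 s: v starts 21 cm/s; Δx = 21·4 + ½·-12·4² = -12 cm; v ends -27 cm/s.
7–13 s: v starts -27 cm/s; Δx = -27·6 + ½·-5·6² = -252 cm; v ends -57 cm/s.
x(13) = -8 + Σ Δx = -245 cm.

-245 cm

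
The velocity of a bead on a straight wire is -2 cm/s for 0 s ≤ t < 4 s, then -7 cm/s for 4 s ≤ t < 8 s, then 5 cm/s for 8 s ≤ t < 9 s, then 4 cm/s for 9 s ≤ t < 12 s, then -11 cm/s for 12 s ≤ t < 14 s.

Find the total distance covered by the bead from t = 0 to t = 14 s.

Total distance travelled is ∫|v| dt — sum the magnitudes of each area piece.
0–4 s: |-2| × 4 = 8 cm
4–8 s: |-7| × 4 = 28 cm
8–9 s: |5| × 1 = 5 cm
9–12 s: |4| × 3 = 12 cm
12–14 s: |-11| × 2 = 22 cm
Total distance = 75 cm

75 cm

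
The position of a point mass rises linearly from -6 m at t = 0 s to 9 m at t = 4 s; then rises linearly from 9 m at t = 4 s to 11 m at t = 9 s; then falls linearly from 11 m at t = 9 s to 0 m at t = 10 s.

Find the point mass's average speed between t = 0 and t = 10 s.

2.8 m/s

Average speed = (total path length)/(elapsed time); on a piecewise-linear x-t graph the path length is Σ|Δx|.
0–4 s: |Δx| = |9 − -6| = 15 m
4–9 s: |Δx| = |11 − 9| = 2 m
9–10 s: |Δx| = |0 − 11| = 11 m
Total path = 28 m; average speed = 28/10 = 2.8 m/s.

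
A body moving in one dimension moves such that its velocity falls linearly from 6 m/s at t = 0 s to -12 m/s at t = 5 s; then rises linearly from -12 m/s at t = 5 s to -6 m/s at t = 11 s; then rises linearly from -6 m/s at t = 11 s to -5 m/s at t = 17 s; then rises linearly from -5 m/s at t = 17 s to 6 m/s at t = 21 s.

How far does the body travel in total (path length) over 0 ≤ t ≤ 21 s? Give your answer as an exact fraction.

Distance (not displacement) is the total path length: add the absolute areas under v-t.
0–5 s: v = 0 at t = 5/3 s; triangle areas 5 + 20 = 25 m
5–11 s: |½(-12 + -6)(6)| = 54 m
11–17 s: |½(-6 + -5)(6)| = 33 m
17–21 s: v = 0 at t = 207/11 s; triangle areas 50/11 + 72/11 = 122/11 m
Total distance = 1354/11 m

1354/11 m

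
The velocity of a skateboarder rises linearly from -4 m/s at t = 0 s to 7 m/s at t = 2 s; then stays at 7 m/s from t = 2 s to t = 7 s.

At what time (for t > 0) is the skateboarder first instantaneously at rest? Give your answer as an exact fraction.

v changes sign on 0–2 s (from -4 to 7); the graph is linear there, so v = 0 at t = 0 + (4)·(2 − 0)/(7 − -4) = 8/11 s.

t = 8/11 s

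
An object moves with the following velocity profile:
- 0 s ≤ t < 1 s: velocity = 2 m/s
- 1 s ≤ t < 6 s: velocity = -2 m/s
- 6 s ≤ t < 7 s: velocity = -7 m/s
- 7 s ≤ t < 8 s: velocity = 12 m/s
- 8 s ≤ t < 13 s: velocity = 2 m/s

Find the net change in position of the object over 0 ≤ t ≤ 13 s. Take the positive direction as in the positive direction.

7 m

Net displacement equals the area under the velocity-time graph (areas below the axis count negative).
0–1 s: 2 × 1 = 2 m
1–6 s: -2 × 5 = -10 m
6–7 s: -7 × 1 = -7 m
7–8 s: 12 × 1 = 12 m
8–13 s: 2 × 5 = 10 m
Net displacement = 7 m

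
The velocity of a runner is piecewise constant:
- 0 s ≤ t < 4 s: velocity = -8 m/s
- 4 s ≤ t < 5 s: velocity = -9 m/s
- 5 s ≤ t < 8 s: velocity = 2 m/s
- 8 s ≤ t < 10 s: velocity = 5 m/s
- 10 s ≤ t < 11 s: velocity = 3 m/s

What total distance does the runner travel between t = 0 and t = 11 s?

60 m

Distance (not displacement) is the total path length: add the absolute areas under v-t.
0–4 s: |-8| × 4 = 32 m
4–5 s: |-9| × 1 = 9 m
5–8 s: |2| × 3 = 6 m
8–10 s: |5| × 2 = 10 m
10–11 s: |3| × 1 = 3 m
Total distance = 60 m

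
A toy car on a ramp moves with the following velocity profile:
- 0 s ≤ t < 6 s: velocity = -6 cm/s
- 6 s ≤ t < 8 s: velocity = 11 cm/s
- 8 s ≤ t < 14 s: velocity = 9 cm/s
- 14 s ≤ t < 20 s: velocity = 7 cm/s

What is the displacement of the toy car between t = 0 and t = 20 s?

82 cm

Net displacement equals the area under the velocity-time graph (areas below the axis count negative).
0–6 s: -6 × 6 = -36 cm
6–8 s: 11 × 2 = 22 cm
8–14 s: 9 × 6 = 54 cm
14–20 s: 7 × 6 = 42 cm
Net displacement = 82 cm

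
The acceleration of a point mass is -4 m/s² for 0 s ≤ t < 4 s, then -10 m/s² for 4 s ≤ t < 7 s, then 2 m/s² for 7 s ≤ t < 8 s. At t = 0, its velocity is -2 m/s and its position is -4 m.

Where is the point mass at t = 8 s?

-190 m

On each constant-a segment, Δv = aΔt and Δx = v₀Δt + ½aΔt²; chain segment to segment.
0–4 s: v starts -2 m/s; Δx = -2·4 + ½·-4·4² = -40 m; v ends -18 m/s.
4–7 s: v starts -18 m/s; Δx = -18·3 + ½·-10·3² = -99 m; v ends -48 m/s.
7–8 s: v starts -48 m/s; Δx = -48·1 + ½·2·1² = -47 m; v ends -46 m/s.
x(8) = -4 + Σ Δx = -190 m.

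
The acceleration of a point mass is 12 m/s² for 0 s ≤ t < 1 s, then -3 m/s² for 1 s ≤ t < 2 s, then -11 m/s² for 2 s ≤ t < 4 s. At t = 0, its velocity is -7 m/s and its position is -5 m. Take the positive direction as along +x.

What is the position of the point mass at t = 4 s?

-20.5 m

On each constant-a segment, Δv = aΔt and Δx = v₀Δt + ½aΔt²; chain segment to segment.
0–1 s: v starts -7 m/s; Δx = -7·1 + ½·12·1² = -1 m; v ends 5 m/s.
1–2 s: v starts 5 m/s; Δx = 5·1 + ½·-3·1² = 3.5 m; v ends 2 m/s.
2–4 s: v starts 2 m/s; Δx = 2·2 + ½·-11·2² = -18 m; v ends -20 m/s.
x(4) = -5 + Σ Δx = -20.5 m.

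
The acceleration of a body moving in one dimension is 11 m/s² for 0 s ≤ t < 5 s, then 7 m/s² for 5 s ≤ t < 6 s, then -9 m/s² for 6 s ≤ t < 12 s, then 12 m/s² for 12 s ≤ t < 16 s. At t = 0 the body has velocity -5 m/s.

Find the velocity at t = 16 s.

51 m/s

Δv equals the area under the a-t graph; then v = v₀ + Δv.
0–5 s: 11 × 5 = 55 m/s
5–6 s: 7 × 1 = 7 m/s
6–12 s: -9 × 6 = -54 m/s
12–16 s: 12 × 4 = 48 m/s
Δv = 56 m/s, so v(16) = -5 + (56) = 51 m/s.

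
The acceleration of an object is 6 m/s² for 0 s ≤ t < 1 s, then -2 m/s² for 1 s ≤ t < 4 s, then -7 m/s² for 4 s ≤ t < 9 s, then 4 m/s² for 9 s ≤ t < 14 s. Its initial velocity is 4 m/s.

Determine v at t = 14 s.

Δv equals the area under the a-t graph; then v = v₀ + Δv.
0–1 s: 6 × 1 = 6 m/s
1–4 s: -2 × 3 = -6 m/s
4–9 s: -7 × 5 = -35 m/s
9–14 s: 4 × 5 = 20 m/s
Δv = -15 m/s, so v(14) = 4 + (-15) = -11 m/s.

-11 m/s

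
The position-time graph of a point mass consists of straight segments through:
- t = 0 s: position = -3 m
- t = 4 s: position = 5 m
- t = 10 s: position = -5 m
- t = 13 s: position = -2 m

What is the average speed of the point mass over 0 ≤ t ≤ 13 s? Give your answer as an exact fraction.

21/13 m/s

Average speed = (total path length)/(elapsed time); on a piecewise-linear x-t graph the path length is Σ|Δx|.
0–4 s: |Δx| = |5 − -3| = 8 m
4–10 s: |Δx| = |-5 − 5| = 10 m
10–13 s: |Δx| = |-2 − -5| = 3 m
Total path = 21 m; average speed = 21/13 = 21/13 m/s.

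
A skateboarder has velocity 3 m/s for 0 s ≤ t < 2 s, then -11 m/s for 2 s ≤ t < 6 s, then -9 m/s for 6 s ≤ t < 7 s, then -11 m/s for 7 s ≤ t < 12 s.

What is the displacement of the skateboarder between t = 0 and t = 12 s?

Displacement is the signed area under the v-t curve.
0–2 s: 3 × 2 = 6 m
2–6 s: -11 × 4 = -44 m
6–7 s: -9 × 1 = -9 m
7–12 s: -11 × 5 = -55 m
Net displacement = -102 m

-102 m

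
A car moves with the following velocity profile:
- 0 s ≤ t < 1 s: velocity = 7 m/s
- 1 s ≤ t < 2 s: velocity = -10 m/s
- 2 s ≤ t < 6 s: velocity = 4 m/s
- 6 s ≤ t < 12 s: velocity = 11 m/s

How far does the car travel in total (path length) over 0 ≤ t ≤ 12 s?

99 m

Total distance travelled is ∫|v| dt — sum the magnitudes of each area piece.
0–1 s: |7| × 1 = 7 m
1–2 s: |-10| × 1 = 10 m
2–6 s: |4| × 4 = 16 m
6–12 s: |11| × 6 = 66 m
Total distance = 99 m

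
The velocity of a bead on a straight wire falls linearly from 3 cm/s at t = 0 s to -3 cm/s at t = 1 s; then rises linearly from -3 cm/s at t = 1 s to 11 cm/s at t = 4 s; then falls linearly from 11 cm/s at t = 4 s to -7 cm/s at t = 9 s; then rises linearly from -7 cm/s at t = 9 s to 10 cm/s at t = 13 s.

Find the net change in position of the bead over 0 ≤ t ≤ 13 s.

Displacement is the signed area under the v-t curve.
0–1 s: ½(3 + -3)(1) = 0 cm
1–4 s: ½(-3 + 11)(3) = 12 cm
4–9 s: ½(11 + -7)(5) = 10 cm
9–13 s: ½(-7 + 10)(4) = 6 cm
Net displacement = 28 cm

28 cm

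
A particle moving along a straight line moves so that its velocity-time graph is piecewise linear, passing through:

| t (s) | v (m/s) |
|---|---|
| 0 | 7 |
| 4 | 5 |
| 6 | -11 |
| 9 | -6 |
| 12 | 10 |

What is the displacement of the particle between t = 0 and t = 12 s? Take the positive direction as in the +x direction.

-1.5 m

Displacement is the signed area under the v-t curve.
0–4 s: ½(7 + 5)(4) = 24 m
4–6 s: ½(5 + -11)(2) = -6 m
6–9 s: ½(-11 + -6)(3) = -25.5 m
9–12 s: ½(-6 + 10)(3) = 6 m
Net displacement = -1.5 m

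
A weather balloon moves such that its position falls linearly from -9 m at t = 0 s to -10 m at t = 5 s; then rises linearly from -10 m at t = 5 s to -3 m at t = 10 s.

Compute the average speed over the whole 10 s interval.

Average speed = (total path length)/(elapsed time); on a piecewise-linear x-t graph the path length is Σ|Δx|.
0–5 s: |Δx| = |-10 − -9| = 1 m
5–10 s: |Δx| = |-3 − -10| = 7 m
Total path = 8 m; average speed = 8/10 = 0.8 m/s.

0.8 m/s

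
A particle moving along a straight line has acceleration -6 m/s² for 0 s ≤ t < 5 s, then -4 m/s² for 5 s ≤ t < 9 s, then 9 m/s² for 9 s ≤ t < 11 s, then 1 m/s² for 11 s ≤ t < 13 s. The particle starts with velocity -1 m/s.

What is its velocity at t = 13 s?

-27 m/s

Δv equals the area under the a-t graph; then v = v₀ + Δv.
0–5 s: -6 × 5 = -30 m/s
5–9 s: -4 × 4 = -16 m/s
9–11 s: 9 × 2 = 18 m/s
11–13 s: 1 × 2 = 2 m/s
Δv = -26 m/s, so v(13) = -1 + (-26) = -27 m/s.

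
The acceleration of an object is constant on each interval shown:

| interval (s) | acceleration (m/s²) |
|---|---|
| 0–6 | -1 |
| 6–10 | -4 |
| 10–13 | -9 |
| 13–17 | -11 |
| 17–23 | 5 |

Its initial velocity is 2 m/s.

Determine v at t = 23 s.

-61 m/s

Δv equals the area under the a-t graph; then v = v₀ + Δv.
0–6 s: -1 × 6 = -6 m/s
6–10 s: -4 × 4 = -16 m/s
10–13 s: -9 × 3 = -27 m/s
13–17 s: -11 × 4 = -44 m/s
17–23 s: 5 × 6 = 30 m/s
Δv = -63 m/s, so v(23) = 2 + (-63) = -61 m/s.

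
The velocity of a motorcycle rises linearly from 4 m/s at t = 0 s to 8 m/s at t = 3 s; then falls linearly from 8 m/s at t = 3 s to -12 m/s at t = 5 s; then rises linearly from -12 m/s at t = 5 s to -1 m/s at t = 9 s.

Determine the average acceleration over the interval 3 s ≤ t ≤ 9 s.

-1.5 m/s²

Average acceleration = Δv/Δt = (-1 − 8)/(9 − 3) = -1.5 m/s².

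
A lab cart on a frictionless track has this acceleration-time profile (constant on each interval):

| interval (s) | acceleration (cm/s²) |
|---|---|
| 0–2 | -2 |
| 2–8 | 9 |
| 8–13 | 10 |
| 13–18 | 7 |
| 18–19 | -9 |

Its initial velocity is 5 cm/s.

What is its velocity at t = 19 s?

131 cm/s

Δv equals the area under the a-t graph; then v = v₀ + Δv.
0–2 s: -2 × 2 = -4 cm/s
2–8 s: 9 × 6 = 54 cm/s
8–13 s: 10 × 5 = 50 cm/s
13–18 s: 7 × 5 = 35 cm/s
18–19 s: -9 × 1 = -9 cm/s
Δv = 126 cm/s, so v(19) = 5 + (126) = 131 cm/s.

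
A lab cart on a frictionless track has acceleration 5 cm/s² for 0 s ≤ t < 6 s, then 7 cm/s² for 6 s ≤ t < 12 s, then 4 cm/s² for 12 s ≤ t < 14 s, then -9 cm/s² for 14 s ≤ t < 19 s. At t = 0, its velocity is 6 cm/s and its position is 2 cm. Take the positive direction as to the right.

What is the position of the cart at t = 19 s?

951.5 cm

On each constant-a segment, Δv = aΔt and Δx = v₀Δt + ½aΔt²; chain segment to segment.
0–6 s: v starts 6 cm/s; Δx = 6·6 + ½·5·6² = 126 cm; v ends 36 cm/s.
6–12 s: v starts 36 cm/s; Δx = 36·6 + ½·7·6² = 342 cm; v ends 78 cm/s.
12–14 s: v starts 78 cm/s; Δx = 78·2 + ½·4·2² = 164 cm; v ends 86 cm/s.
14–19 s: v starts 86 cm/s; Δx = 86·5 + ½·-9·5² = 317.5 cm; v ends 41 cm/s.
x(19) = 2 + Σ Δx = 951.5 cm.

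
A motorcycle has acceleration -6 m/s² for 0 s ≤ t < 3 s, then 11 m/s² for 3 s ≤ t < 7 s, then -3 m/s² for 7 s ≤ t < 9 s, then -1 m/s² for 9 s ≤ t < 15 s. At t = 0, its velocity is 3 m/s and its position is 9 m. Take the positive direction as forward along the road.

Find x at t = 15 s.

191 m

On each constant-a segment, Δv = aΔt and Δx = v₀Δt + ½aΔt²; chain segment to segment.
0–3 s: v starts 3 m/s; Δx = 3·3 + ½·-6·3² = -18 m; v ends -15 m/s.
3–7 s: v starts -15 m/s; Δx = -15·4 + ½·11·4² = 28 m; v ends 29 m/s.
7–9 s: v starts 29 m/s; Δx = 29·2 + ½·-3·2² = 52 m; v ends 23 m/s.
9–15 s: v starts 23 m/s; Δx = 23·6 + ½·-1·6² = 120 m; v ends 17 m/s.
x(15) = 9 + Σ Δx = 191 m.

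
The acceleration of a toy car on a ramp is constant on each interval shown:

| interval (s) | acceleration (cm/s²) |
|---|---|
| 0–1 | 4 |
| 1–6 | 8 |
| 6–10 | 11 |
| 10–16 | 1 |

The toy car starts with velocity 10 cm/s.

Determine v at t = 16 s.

104 cm/s

Δv equals the area under the a-t graph; then v = v₀ + Δv.
0–1 s: 4 × 1 = 4 cm/s
1–6 s: 8 × 5 = 40 cm/s
6–10 s: 11 × 4 = 44 cm/s
10–16 s: 1 × 6 = 6 cm/s
Δv = 94 cm/s, so v(16) = 10 + (94) = 104 cm/s.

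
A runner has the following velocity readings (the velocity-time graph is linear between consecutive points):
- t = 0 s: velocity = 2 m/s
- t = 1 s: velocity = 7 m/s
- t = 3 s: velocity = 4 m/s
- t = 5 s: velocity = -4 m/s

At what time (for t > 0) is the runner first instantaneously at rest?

v changes sign on 3–5 s (from 4 to -4); the graph is linear there, so v = 0 at t = 3 + (-4)·(5 − 3)/(-4 − 4) = 4 s.

t = 4 s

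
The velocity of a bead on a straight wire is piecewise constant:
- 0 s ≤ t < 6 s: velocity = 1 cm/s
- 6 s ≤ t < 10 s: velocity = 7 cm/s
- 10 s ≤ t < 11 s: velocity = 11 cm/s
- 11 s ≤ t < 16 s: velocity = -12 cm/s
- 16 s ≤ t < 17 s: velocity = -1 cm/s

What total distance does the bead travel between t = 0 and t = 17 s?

106 cm

Total distance travelled is ∫|v| dt — sum the magnitudes of each area piece.
0–6 s: |1| × 6 = 6 cm
6–10 s: |7| × 4 = 28 cm
10–11 s: |11| × 1 = 11 cm
11–16 s: |-12| × 5 = 60 cm
16–17 s: |-1| × 1 = 1 cm
Total distance = 106 cm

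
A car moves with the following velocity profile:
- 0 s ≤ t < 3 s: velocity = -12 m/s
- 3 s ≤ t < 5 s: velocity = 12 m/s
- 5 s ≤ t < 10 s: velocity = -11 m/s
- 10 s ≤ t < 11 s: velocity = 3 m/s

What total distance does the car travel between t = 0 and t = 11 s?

118 m

Distance (not displacement) is the total path length: add the absolute areas under v-t.
0–3 s: |-12| × 3 = 36 m
3–5 s: |12| × 2 = 24 m
5–10 s: |-11| × 5 = 55 m
10–11 s: |3| × 1 = 3 m
Total distance = 118 m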